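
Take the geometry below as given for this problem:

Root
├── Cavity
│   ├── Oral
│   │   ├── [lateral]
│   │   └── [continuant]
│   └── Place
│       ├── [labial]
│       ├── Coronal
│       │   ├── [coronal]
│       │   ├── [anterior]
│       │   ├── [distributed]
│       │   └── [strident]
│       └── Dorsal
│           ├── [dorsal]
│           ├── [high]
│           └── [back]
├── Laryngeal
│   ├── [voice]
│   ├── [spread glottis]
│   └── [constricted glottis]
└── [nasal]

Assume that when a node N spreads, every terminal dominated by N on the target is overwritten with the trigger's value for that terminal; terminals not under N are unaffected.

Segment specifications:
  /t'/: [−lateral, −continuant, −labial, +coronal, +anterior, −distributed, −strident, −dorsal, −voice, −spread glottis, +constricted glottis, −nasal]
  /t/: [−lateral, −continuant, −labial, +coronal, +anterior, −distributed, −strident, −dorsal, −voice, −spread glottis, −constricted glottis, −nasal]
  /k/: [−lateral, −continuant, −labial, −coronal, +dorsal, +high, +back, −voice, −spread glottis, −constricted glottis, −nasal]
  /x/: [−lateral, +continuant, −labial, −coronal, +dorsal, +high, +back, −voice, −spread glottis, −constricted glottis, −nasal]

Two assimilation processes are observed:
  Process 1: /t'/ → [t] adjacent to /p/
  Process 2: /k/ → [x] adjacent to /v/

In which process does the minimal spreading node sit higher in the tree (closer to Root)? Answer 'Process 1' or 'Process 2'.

Process 1

In Process 1, [constricted glottis] changes, so the minimal spreading node is [constricted glottis] at depth 2.
Process 2 alters [continuant]; the lowest dominating node is [continuant] (depth 3 from Root).
Depth 2 < depth 3; Process 1 involves the structurally higher constituent [constricted glottis].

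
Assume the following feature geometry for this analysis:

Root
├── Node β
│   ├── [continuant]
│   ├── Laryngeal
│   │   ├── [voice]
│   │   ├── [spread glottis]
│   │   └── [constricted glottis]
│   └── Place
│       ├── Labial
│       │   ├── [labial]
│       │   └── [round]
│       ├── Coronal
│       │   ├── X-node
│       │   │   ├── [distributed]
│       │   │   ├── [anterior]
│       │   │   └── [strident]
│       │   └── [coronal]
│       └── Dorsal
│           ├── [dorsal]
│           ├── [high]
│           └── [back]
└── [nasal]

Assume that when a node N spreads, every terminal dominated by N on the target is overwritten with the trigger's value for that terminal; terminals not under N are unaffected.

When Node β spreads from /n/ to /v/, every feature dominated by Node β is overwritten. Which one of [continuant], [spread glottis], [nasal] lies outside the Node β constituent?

[nasal]

The terminals dominated by Node β are [continuant], [voice], [spread glottis], [constricted glottis], [labial], [round], [distributed], [anterior], [strident], [coronal], [dorsal], [high], [back].
Spreading Node β replaces [spread glottis], [continuant] with the trigger's values, since each sits inside the Node β constituent.
But [nasal] is a dependent of Root, outside Node β; it is therefore untouched by the spreading.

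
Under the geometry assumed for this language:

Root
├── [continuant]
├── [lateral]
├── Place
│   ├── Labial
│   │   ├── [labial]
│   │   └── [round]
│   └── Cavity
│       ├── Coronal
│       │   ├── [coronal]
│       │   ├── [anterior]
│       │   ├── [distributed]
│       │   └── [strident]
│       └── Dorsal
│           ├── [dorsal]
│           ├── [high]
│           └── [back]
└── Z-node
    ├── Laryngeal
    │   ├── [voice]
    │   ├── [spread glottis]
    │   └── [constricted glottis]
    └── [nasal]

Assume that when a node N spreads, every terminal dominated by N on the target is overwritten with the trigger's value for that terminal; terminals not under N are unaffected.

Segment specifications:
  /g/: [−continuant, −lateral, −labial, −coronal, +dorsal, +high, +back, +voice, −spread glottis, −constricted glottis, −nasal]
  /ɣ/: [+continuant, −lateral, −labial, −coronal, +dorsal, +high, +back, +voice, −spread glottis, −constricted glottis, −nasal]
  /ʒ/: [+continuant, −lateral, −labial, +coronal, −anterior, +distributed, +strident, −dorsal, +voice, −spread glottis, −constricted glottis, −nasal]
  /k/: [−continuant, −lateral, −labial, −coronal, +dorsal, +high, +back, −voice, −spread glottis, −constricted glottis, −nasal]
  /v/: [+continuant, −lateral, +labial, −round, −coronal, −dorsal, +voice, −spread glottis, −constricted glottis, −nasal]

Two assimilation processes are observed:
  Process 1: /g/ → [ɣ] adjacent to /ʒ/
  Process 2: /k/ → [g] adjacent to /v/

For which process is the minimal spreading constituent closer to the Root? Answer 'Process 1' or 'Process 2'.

Process 1: the feature that changes is [continuant]; the minimal node is [continuant] (depth 1).
Process 2: the feature that changes is [voice]; the minimal node is [voice] (depth 3).
[continuant] is closer to Root than [voice], so Process 1 spreads the higher node.

Process 1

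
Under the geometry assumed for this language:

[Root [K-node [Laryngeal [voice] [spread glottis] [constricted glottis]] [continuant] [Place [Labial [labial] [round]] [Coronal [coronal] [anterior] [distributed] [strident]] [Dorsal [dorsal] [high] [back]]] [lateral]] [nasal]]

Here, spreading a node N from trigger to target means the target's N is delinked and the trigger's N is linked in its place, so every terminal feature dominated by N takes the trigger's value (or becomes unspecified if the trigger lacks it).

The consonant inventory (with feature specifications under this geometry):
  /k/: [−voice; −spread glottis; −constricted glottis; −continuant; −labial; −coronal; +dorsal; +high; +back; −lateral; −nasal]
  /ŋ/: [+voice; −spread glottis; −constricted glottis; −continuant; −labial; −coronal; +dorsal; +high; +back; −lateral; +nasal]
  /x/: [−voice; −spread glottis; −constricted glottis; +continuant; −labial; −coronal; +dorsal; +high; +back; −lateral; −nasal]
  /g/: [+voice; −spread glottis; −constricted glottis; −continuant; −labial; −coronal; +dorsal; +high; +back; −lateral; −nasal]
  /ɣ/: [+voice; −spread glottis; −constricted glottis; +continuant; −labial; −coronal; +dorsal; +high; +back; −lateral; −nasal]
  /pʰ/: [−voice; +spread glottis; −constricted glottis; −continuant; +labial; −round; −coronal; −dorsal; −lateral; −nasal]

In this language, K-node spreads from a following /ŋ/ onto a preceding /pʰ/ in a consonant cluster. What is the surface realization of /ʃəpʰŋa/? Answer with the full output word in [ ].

The K-node node dominates the terminals [voice], [spread glottis], [constricted glottis], [continuant], [labial], [round], [coronal], [anterior], [distributed], [strident], [dorsal], [high], [back], [lateral].
Spreading K-node from /ŋ/ onto /pʰ/ replaces those values with /ŋ/'s: [+voice], [−spread glottis], [−constricted glottis], [−continuant], [−labial], [−coronal], [+dorsal], [+high], [+back], [−lateral]. Features outside K-node ([nasal]) stay as in /pʰ/.
This feature bundle is that of [g], so /ʃəpʰŋa/ surfaces as [ʃəgŋa].

[ʃəgŋa]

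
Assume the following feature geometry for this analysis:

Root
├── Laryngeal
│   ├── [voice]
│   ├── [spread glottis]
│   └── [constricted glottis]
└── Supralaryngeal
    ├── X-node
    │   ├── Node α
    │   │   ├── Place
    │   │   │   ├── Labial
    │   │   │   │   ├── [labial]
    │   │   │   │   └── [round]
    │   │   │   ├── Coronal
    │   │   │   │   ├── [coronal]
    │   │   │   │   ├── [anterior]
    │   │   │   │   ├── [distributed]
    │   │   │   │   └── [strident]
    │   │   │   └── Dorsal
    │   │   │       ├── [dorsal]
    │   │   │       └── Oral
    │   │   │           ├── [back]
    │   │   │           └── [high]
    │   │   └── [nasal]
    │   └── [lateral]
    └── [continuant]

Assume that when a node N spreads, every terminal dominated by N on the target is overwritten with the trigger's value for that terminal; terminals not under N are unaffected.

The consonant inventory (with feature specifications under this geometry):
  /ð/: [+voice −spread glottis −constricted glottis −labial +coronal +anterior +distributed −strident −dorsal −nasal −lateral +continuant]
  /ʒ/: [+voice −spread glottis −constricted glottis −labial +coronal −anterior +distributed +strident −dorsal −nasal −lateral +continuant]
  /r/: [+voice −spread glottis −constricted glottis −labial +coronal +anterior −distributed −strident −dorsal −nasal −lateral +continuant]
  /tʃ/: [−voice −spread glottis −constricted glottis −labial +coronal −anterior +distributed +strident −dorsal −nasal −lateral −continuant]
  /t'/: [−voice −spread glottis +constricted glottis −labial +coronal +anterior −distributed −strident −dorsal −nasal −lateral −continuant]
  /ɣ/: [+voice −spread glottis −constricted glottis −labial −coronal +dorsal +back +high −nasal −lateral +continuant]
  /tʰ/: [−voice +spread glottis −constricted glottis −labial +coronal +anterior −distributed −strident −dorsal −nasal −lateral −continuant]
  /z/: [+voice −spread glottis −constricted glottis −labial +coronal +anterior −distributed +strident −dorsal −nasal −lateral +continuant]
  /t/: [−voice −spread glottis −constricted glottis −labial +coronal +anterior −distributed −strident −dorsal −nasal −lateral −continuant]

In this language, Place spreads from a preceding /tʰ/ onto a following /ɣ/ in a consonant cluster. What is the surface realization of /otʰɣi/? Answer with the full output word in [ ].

Terminals under Place in this geometry: [labial], [round], [coronal], [anterior], [distributed], [strident], [dorsal], [back], [high].
The target acquires /tʰ/'s values for everything under Place — [−labial], [+coronal], [+anterior], [−distributed], [−strident], [−dorsal] — while keeping its own [voice], [spread glottis], [constricted glottis], ….
This feature bundle is that of [r], so /otʰɣi/ surfaces as [otʰri].

[otʰri]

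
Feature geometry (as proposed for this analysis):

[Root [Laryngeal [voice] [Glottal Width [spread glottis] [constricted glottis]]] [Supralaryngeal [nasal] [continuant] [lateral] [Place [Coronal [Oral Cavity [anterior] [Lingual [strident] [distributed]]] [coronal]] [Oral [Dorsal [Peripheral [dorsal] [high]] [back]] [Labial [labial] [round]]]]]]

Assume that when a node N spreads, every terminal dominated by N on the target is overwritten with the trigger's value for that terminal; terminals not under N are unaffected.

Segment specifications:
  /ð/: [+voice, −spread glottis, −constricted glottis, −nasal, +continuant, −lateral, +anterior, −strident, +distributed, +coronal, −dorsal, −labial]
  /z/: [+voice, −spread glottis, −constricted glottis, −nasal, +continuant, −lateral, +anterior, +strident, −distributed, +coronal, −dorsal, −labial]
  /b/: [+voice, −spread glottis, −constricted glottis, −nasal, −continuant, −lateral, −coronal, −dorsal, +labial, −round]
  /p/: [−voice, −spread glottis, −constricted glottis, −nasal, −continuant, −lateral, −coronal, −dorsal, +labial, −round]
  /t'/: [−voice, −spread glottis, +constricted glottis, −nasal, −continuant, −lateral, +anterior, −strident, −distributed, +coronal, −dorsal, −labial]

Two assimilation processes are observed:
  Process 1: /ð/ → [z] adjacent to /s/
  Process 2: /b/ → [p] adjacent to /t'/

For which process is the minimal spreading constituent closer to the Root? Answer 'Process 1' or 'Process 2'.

Process 1 alters [distributed], [strident]; the lowest common ancestor is Lingual (depth 5 from Root).
In Process 2, [voice] changes, so the minimal spreading node is [voice] at depth 2.
Depth 2 < depth 5; Process 2 involves the structurally higher constituent [voice].

Process 2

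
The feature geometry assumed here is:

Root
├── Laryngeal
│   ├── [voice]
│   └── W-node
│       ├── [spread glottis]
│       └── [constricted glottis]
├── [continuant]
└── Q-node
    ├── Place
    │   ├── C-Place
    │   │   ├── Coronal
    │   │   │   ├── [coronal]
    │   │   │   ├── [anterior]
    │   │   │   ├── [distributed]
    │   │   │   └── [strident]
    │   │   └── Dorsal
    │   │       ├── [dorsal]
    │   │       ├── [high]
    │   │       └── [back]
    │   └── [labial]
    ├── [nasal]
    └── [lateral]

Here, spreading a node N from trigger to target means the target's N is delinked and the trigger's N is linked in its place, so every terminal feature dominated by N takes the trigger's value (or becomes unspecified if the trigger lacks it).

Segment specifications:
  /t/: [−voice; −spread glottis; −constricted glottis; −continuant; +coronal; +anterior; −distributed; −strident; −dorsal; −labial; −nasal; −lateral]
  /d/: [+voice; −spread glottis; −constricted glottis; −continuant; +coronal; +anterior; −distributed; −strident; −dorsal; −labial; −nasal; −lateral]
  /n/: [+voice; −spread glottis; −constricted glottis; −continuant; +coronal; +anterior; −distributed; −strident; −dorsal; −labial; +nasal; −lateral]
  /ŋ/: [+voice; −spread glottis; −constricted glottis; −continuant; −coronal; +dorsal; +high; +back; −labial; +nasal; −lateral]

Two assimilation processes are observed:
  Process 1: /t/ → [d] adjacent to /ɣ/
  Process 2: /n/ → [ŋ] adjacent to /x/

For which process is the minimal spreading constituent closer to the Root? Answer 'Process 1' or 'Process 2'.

Process 1: the feature that changes is [voice]; the minimal node is [voice] (depth 2).
Process 2: the features that change are [coronal], [anterior], [distributed], [strident], [dorsal], [high], [back]; the minimal node is C-Place (depth 3).
[voice] (depth 2) sits above C-Place (depth 3), making Process 1 the one with the higher spreading node.

Process 1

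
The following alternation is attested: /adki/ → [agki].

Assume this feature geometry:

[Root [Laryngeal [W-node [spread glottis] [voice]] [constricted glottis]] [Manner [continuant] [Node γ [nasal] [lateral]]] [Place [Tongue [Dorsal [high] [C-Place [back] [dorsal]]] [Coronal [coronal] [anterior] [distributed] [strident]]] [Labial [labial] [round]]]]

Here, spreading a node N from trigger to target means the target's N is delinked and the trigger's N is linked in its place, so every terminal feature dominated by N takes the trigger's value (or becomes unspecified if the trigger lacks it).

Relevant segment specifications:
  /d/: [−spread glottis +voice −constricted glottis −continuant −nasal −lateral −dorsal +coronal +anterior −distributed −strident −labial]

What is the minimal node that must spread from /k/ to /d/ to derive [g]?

Comparing /d/ with its surface form [g], the features that change are [coronal], [anterior], [distributed], [strident], [dorsal], [high], [back].
These terminals are all dominated by Tongue, and no proper subconstituent of Tongue covers them all; Tongue is their lowest common ancestor.
If Tongue spreads, every terminal under it takes /k/'s value, producing [g] as observed.
[voice], a feature on which the two segments disagree outside Tongue, is unchanged — nothing dominating it spread, and Tongue is the minimal sufficient constituent.

Tongue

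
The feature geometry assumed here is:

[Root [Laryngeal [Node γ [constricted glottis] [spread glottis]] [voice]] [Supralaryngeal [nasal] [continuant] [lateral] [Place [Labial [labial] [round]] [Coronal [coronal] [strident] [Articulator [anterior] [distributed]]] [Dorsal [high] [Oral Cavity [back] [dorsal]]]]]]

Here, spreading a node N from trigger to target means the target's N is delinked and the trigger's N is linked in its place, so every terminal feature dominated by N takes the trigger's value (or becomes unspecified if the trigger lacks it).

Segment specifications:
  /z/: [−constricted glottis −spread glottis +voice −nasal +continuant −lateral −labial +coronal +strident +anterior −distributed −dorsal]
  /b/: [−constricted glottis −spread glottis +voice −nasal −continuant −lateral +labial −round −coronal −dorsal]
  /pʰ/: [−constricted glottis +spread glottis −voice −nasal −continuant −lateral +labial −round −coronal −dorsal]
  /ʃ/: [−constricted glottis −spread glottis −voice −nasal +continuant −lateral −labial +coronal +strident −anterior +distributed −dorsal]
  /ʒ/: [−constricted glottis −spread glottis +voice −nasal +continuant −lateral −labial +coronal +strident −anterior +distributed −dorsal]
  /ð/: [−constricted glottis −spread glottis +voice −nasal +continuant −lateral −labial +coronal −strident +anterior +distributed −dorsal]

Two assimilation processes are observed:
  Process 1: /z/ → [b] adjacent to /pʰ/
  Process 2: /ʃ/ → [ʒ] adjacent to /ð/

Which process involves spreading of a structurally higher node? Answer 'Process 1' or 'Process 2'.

Process 1

Process 1 alters [continuant], [labial], [round], [coronal], [anterior], [distributed], [strident]; the lowest common ancestor is Supralaryngeal (depth 1 from Root).
In Process 2, [voice] changes, so the minimal spreading node is [voice] at depth 2.
Depth 1 < depth 2; Process 1 involves the structurally higher constituent Supralaryngeal.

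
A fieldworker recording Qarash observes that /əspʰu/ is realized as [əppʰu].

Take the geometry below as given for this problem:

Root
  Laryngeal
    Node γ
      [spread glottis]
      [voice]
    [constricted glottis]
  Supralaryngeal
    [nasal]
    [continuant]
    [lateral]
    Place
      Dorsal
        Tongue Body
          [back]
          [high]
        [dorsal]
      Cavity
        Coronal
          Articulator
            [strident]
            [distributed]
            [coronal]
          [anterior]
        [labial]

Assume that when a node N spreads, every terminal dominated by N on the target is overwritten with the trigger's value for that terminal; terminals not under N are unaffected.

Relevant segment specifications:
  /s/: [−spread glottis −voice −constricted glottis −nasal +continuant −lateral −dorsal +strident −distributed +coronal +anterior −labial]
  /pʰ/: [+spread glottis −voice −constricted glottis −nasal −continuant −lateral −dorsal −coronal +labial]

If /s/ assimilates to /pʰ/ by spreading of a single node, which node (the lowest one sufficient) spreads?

Supralaryngeal

Feature comparison: [continuant], [labial], [coronal], [anterior], [distributed], [strident] differ between /s/ and [p]; the remaining terminals match.
In this geometry the lowest node dominating all of them is Supralaryngeal: every daughter of Supralaryngeal dominates only a proper subset, so no lower node suffices.
If Supralaryngeal spreads, every terminal under it takes /pʰ/'s value, producing [p] as observed.
[spread glottis] — on which /pʰ/ differs from /s/ — is unchanged, so Root cannot have spread; the constituent is no larger than Supralaryngeal.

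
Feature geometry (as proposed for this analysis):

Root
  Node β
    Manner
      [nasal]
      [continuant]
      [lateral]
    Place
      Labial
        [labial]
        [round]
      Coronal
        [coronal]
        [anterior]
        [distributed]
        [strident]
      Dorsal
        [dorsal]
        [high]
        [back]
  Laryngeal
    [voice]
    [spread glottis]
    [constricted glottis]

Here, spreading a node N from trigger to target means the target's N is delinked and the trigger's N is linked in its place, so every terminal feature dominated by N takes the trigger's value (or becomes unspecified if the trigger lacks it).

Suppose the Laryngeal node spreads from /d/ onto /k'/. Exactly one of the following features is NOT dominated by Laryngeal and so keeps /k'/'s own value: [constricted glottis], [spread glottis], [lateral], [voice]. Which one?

[lateral]

Laryngeal dominates exactly [voice], [spread glottis], [constricted glottis].
[constricted glottis], [spread glottis], [voice] all lie under Laryngeal, so they are overwritten when Laryngeal spreads.
[lateral] is not within the Laryngeal subtree (it hangs from Manner), so /k'/'s [lateral] value survives.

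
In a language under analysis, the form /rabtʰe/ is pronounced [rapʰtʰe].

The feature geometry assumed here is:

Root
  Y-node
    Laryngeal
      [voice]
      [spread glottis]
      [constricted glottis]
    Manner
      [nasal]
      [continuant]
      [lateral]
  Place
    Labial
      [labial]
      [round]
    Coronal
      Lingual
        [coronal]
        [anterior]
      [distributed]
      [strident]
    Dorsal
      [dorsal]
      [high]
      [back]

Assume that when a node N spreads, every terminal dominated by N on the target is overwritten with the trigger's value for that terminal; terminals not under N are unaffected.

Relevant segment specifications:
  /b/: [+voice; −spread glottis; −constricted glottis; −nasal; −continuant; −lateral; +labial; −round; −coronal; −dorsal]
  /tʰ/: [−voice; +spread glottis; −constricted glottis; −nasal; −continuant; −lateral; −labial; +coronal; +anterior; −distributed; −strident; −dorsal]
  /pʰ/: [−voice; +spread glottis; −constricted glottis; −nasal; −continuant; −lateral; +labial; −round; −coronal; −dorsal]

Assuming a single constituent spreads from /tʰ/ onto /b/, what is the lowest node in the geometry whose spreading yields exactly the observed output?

Laryngeal

Feature comparison: [voice], [spread glottis] differ between /b/ and [pʰ]; the remaining terminals match.
The smallest constituent containing every changed terminal is Laryngeal — each of its daughters lacks at least one of the affected features.
If Laryngeal spreads, every terminal under it takes /tʰ/'s value, producing [pʰ] as observed.
[labial], [coronal] stay as in /b/ although /tʰ/ differs there, so no node dominating them spread; among the remaining candidates Laryngeal is the lowest that derives the output.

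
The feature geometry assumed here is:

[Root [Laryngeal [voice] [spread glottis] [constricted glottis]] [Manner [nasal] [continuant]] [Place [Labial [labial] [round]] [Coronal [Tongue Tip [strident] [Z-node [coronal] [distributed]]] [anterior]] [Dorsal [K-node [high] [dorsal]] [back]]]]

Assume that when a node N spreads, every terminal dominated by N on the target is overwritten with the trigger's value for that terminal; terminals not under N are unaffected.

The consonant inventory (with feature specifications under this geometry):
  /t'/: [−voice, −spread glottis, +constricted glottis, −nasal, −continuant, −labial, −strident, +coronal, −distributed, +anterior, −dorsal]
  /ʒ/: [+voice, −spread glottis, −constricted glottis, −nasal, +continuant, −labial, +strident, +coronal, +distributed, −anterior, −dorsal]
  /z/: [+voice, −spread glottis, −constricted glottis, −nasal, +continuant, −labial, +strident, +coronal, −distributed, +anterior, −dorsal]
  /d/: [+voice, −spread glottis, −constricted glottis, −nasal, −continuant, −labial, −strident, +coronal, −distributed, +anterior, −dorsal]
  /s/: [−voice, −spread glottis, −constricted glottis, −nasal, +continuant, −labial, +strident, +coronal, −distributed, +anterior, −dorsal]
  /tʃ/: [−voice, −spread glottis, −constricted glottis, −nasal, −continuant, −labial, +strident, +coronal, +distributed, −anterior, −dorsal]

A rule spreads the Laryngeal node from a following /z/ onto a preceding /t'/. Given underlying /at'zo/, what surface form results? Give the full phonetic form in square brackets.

[adzo]

Terminals under Laryngeal in this geometry: [voice], [spread glottis], [constricted glottis].
After delinking /t'/'s Laryngeal and linking /z/'s, the affected terminals become [+voice], [−spread glottis], [−constricted glottis]; [nasal], [continuant], [labial], … (outside Laryngeal) are retained from /t'/.
This feature bundle is that of [d], so /at'zo/ surfaces as [adzo].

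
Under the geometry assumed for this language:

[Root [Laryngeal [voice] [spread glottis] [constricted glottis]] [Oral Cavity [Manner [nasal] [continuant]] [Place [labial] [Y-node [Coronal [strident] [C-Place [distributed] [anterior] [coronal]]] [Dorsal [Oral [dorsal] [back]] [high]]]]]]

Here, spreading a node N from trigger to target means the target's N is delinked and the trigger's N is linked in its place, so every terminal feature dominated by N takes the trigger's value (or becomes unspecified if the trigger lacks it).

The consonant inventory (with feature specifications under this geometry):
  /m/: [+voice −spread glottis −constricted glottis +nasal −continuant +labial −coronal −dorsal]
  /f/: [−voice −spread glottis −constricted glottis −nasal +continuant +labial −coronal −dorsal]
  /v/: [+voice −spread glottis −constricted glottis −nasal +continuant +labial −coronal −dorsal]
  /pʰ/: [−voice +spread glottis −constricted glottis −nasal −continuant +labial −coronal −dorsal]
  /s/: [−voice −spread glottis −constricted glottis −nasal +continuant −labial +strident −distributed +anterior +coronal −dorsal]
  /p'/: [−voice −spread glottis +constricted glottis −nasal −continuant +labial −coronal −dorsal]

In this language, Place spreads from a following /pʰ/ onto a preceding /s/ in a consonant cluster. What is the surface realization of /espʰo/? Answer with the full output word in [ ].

Terminals under Place in this geometry: [labial], [strident], [distributed], [anterior], [coronal], [dorsal], [back], [high].
Spreading Place from /pʰ/ onto /s/ replaces those values with /pʰ/'s: [+labial], [−coronal], [−dorsal]. Features outside Place ([voice], [spread glottis], [constricted glottis], …) stay as in /s/.
This feature bundle is that of [f], so /espʰo/ surfaces as [efpʰo].

[efpʰo]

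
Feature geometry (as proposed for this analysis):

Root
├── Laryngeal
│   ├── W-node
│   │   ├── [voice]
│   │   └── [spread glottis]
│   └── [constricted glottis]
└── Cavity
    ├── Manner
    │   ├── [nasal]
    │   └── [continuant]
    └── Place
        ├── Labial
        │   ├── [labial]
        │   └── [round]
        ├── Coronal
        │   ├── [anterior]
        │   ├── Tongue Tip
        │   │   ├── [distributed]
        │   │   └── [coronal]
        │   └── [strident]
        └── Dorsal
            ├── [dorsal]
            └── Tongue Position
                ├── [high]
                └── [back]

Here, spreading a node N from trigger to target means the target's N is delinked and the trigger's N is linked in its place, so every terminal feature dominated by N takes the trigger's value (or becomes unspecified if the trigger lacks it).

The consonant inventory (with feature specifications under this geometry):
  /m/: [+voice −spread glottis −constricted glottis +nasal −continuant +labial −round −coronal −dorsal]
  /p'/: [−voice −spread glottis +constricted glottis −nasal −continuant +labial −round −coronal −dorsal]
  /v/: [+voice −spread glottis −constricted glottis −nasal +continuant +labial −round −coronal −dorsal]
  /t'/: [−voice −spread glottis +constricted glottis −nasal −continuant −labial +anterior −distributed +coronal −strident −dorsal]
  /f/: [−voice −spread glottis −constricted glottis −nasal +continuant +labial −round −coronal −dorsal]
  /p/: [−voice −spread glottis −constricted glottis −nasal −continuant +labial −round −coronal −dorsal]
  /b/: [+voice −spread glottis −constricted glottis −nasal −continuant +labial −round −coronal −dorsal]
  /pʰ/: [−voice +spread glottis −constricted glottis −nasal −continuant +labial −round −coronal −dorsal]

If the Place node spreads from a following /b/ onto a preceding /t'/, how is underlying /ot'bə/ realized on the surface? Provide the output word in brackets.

[op'bə]

Place immediately or transitively dominates [labial], [round], [anterior], [distributed], [coronal], [strident], [dorsal], [high], [back].
The target acquires /b/'s values for everything under Place — [+labial], [−round], [−coronal], [−dorsal] — while keeping its own [voice], [spread glottis], [constricted glottis], ….
This feature bundle is that of [p'], so /ot'bə/ surfaces as [op'bə].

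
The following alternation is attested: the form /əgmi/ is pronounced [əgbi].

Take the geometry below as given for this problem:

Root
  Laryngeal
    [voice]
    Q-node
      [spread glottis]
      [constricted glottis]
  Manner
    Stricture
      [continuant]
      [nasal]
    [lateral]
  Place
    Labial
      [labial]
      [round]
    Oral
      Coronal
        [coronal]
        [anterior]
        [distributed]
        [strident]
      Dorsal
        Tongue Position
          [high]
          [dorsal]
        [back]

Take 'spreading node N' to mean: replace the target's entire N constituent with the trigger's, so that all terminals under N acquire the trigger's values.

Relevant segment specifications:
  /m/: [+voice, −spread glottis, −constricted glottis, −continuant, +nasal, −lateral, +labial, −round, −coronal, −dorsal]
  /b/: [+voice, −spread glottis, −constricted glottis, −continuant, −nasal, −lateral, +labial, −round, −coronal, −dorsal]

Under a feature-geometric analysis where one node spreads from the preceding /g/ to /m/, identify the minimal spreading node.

[nasal]

Comparing /m/ with its surface form [b], the only feature that changes is [nasal].
With a single altered terminal, the smallest constituent that could spread is that terminal — [nasal].
Features on which the two segments disagree outside [nasal], such as [labial], [dorsal], are unchanged — nothing dominating them spread, and [nasal] is the minimal sufficient constituent.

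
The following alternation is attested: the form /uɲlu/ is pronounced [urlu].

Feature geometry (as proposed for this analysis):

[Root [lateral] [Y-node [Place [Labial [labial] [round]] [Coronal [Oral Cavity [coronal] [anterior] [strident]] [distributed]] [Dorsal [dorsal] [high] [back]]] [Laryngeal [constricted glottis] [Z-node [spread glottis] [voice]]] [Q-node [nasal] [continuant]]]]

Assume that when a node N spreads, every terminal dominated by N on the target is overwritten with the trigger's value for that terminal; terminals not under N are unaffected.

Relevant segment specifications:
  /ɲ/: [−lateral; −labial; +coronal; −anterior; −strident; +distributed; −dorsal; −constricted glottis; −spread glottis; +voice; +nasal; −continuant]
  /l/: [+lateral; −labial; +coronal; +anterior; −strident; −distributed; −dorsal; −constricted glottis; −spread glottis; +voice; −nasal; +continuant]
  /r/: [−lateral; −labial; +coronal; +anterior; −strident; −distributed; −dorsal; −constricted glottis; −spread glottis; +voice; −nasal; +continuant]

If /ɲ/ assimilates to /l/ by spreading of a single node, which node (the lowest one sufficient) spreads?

Y-node

The alternation /ɲ/ → [r] changes [nasal], [continuant], [anterior], [distributed] and nothing else.
In this geometry the lowest node dominating all of them is Y-node: every daughter of Y-node dominates only a proper subset, so no lower node suffices.
If Y-node spreads, every terminal under it takes /l/'s value, producing [r] as observed.
Had Root spread, [lateral] would have taken /l/'s value; it stays as in /ɲ/, confirming the spreading constituent is exactly Y-node.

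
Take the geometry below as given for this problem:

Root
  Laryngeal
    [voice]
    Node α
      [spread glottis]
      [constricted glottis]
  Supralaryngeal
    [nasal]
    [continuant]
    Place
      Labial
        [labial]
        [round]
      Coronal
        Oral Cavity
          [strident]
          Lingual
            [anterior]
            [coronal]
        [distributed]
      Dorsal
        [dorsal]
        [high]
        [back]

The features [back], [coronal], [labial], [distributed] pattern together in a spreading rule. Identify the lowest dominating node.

[back]: Root ▹ Supralaryngeal ▹ Place ▹ Dorsal ▹ [back].
[coronal]: Root ▹ Supralaryngeal ▹ Place ▹ Coronal ▹ Oral Cavity ▹ Lingual ▹ [coronal].
[labial]: Root ▹ Supralaryngeal ▹ Place ▹ Labial ▹ [labial].
[distributed]: Root ▹ Supralaryngeal ▹ Place ▹ Coronal ▹ [distributed].
Place is the lowest common ancestor — every listed feature sits under it, and no single subconstituent of Place covers them all.

Place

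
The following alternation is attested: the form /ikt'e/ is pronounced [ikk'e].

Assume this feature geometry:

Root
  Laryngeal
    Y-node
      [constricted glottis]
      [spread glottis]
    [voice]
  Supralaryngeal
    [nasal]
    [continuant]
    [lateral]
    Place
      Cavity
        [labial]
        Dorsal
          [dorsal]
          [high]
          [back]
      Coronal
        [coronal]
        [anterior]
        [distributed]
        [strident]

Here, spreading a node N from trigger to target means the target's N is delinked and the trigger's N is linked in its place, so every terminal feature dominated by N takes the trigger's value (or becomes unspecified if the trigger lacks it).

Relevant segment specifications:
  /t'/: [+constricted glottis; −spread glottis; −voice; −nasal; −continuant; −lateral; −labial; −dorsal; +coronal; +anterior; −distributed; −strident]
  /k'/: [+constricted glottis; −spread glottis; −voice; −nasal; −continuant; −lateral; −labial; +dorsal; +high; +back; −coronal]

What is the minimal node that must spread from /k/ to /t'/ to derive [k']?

The alternation /t'/ → [k'] changes [coronal], [anterior], [distributed], [strident], [dorsal], [high], [back] and nothing else.
Tracing each changed feature up the tree, the paths first meet at Place; any lower node misses at least one of them.
If Place spreads, every terminal under it takes /k/'s value, producing [k'] as observed.
[constricted glottis] stays as in /t'/ although /k/ differs there, so no node dominating it spread; among the remaining candidates Place is the lowest that derives the output.

Place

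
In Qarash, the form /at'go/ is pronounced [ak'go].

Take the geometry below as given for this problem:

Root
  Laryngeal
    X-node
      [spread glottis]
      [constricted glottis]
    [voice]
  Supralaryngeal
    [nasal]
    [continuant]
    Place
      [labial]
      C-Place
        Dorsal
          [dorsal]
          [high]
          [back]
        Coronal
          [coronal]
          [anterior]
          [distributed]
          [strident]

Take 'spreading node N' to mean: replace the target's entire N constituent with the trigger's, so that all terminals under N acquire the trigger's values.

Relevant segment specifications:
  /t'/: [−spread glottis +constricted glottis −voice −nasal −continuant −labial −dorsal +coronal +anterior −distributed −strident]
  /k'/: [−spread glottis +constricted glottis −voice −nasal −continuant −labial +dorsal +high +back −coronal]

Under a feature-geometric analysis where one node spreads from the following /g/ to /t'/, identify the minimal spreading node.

Comparing /t'/ with its surface form [k'], the features that change are [coronal], [anterior], [distributed], [strident], [dorsal], [high], [back].
These terminals are all dominated by C-Place, and no proper subconstituent of C-Place covers them all; C-Place is their lowest common ancestor.
Spreading C-Place from /g/ overwrites each of those terminals with /g/'s values, yielding exactly [k'].
Features on which the two segments disagree outside C-Place, such as [constricted glottis], [voice], are unchanged — nothing dominating them spread, and C-Place is the minimal sufficient constituent.

C-Place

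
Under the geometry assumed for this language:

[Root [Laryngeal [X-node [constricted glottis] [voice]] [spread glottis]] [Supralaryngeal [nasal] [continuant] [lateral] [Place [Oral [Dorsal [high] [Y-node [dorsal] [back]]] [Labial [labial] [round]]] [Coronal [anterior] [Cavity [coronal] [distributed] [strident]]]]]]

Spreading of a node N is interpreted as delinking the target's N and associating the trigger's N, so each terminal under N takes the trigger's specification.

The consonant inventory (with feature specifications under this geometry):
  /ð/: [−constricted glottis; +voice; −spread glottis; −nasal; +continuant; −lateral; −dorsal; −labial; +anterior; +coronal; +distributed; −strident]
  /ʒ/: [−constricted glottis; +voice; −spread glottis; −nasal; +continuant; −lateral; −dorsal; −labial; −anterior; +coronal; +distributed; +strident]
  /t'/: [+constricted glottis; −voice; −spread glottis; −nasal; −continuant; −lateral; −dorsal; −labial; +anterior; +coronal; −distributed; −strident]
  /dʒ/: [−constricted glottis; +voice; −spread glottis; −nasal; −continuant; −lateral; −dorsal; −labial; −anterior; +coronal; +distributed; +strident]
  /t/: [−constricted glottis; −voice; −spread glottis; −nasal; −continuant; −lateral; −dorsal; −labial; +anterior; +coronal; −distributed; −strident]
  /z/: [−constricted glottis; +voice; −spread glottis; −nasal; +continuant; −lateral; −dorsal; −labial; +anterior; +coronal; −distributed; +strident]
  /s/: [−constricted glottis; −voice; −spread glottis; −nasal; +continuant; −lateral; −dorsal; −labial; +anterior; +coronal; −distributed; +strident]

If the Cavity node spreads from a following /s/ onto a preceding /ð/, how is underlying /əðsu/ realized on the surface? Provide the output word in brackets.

[əzsu]

The Cavity node dominates the terminals [coronal], [distributed], [strident].
After delinking /ð/'s Cavity and linking /s/'s, the affected terminals become [+coronal], [−distributed], [+strident]; [constricted glottis], [voice], [spread glottis], … (outside Cavity) are retained from /ð/.
The resulting bundle matches /z/ in the inventory; substituting it for /ð/ gives [əzsu].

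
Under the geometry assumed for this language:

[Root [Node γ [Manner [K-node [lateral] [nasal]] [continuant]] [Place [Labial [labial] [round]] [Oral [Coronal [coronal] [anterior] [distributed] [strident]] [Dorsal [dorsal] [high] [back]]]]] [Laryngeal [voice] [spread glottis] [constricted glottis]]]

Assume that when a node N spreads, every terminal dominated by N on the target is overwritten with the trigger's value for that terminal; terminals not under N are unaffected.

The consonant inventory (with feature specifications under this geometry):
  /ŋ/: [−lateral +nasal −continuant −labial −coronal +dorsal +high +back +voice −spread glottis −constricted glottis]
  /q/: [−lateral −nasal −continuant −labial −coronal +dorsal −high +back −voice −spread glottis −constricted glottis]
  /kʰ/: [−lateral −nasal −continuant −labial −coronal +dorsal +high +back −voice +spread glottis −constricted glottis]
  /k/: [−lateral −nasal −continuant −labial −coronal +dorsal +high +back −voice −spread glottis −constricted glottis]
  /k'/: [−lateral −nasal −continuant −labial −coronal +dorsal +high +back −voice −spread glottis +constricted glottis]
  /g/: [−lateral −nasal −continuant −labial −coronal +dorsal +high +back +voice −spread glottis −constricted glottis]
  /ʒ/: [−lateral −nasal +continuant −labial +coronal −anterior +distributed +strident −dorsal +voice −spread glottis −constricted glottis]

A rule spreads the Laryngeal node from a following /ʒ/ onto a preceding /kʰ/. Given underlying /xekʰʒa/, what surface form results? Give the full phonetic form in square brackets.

[xegʒa]

Laryngeal immediately or transitively dominates [voice], [spread glottis], [constricted glottis].
Spreading Laryngeal from /ʒ/ onto /kʰ/ replaces those values with /ʒ/'s: [+voice], [−spread glottis], [−constricted glottis]. Features outside Laryngeal ([lateral], [nasal], [continuant], …) stay as in /kʰ/.
Among the inventory, only /g/ has exactly this specification, giving the surface form [xegʒa].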